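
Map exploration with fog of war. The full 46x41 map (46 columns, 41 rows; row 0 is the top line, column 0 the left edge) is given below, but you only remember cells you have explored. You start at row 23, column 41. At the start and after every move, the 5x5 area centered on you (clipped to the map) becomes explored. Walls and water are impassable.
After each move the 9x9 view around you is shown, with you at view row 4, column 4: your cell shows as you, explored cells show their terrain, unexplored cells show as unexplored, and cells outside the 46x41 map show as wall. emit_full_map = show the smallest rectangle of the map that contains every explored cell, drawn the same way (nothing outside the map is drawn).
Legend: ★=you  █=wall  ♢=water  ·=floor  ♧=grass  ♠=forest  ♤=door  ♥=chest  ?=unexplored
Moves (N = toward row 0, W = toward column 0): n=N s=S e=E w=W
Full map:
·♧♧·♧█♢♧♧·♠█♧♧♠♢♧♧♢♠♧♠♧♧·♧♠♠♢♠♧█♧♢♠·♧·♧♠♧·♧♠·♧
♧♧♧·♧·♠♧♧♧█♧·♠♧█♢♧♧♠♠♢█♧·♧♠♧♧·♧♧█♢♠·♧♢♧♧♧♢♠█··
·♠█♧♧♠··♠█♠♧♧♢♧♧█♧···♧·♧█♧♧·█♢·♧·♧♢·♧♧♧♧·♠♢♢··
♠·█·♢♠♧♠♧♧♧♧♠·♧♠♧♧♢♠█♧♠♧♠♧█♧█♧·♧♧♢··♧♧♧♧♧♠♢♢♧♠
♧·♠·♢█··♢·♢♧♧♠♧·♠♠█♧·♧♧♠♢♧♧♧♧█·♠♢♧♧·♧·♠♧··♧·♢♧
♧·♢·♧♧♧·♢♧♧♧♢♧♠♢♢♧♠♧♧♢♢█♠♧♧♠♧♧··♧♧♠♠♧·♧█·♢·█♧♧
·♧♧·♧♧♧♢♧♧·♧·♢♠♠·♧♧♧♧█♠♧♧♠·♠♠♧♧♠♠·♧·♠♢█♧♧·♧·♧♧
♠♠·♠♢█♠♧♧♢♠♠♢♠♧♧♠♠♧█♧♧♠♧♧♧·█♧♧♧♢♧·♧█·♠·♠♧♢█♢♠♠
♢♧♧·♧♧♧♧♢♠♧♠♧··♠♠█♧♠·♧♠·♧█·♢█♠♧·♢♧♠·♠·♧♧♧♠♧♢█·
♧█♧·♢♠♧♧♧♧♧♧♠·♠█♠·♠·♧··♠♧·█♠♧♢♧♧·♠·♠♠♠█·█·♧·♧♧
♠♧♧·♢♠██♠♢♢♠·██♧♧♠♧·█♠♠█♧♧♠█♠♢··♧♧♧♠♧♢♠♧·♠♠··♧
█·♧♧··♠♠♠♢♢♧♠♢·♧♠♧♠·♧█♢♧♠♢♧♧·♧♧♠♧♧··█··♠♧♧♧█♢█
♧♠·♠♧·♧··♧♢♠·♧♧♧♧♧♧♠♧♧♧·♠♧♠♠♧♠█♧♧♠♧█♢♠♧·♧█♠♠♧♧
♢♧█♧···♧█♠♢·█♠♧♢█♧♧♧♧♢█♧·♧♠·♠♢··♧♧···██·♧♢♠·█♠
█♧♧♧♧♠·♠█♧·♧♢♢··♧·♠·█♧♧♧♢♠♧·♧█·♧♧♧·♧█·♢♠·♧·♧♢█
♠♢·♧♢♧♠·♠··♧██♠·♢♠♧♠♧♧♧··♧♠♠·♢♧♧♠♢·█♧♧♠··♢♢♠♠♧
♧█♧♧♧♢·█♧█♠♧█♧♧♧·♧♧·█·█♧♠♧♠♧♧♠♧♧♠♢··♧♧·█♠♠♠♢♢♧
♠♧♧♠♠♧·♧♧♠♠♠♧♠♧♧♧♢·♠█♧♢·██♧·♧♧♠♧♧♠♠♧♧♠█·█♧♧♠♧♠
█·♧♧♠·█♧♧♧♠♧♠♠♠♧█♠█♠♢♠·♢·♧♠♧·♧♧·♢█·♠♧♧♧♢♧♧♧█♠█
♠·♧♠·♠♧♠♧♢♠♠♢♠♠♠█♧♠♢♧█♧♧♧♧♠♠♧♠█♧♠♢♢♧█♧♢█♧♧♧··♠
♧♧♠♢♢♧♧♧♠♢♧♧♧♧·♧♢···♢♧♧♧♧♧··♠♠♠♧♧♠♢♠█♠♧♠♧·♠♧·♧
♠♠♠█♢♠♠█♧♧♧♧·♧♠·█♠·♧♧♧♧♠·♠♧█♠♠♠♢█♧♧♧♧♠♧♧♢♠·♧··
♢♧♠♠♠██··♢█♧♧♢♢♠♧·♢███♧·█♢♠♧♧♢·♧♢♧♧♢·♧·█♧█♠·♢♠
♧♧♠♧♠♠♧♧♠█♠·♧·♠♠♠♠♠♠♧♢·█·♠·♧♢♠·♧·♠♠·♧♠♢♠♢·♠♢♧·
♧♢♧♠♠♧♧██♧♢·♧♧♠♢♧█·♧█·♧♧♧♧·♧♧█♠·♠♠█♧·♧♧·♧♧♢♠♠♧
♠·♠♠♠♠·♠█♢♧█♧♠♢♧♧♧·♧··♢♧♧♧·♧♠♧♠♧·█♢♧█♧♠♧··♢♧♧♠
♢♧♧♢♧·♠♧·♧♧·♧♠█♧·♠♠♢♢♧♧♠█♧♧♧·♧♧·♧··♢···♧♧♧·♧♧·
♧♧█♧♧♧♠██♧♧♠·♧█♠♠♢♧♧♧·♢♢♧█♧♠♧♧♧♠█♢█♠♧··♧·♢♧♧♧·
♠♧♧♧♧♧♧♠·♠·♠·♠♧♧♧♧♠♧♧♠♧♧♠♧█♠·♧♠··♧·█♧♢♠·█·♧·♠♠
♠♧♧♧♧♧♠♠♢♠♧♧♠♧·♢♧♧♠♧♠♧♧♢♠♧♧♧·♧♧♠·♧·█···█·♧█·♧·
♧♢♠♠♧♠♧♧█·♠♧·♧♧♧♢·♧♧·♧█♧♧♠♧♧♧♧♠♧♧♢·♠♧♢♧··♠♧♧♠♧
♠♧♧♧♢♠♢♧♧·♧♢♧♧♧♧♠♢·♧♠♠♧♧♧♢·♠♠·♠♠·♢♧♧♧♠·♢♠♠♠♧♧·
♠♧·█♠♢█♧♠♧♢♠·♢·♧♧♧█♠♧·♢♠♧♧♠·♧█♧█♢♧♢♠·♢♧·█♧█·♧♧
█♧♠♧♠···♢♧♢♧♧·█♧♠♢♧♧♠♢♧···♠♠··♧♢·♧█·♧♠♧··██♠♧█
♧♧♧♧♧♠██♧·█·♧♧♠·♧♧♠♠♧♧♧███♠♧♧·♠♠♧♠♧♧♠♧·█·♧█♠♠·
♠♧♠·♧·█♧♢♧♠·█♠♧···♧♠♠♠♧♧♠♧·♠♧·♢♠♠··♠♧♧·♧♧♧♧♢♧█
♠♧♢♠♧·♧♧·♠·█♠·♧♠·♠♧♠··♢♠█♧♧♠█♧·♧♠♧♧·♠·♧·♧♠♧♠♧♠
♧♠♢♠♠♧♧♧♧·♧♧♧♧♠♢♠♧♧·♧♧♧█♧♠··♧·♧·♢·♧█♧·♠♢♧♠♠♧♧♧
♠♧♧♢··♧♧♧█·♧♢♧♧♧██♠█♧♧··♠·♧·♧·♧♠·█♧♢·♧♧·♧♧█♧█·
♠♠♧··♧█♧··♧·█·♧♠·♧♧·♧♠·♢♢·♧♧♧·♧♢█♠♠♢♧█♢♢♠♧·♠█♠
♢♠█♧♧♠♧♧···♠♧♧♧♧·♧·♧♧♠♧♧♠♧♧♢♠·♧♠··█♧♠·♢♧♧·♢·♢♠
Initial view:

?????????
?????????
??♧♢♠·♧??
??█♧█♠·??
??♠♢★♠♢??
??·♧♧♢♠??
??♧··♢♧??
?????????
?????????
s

?????????
??♧♢♠·♧??
??█♧█♠·??
??♠♢·♠♢??
??·♧★♢♠??
??♧··♢♧??
??♧♧♧·♧??
?????????
?????????

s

??♧♢♠·♧??
??█♧█♠·??
??♠♢·♠♢??
??·♧♧♢♠??
??♧·★♢♧??
??♧♧♧·♧??
??♧·♢♧♧??
?????????
?????????

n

?????????
??♧♢♠·♧??
??█♧█♠·??
??♠♢·♠♢??
??·♧★♢♠??
??♧··♢♧??
??♧♧♧·♧??
??♧·♢♧♧??
?????????

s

??♧♢♠·♧??
??█♧█♠·??
??♠♢·♠♢??
??·♧♧♢♠??
??♧·★♢♧??
??♧♧♧·♧??
??♧·♢♧♧??
?????????
?????????

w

???♧♢♠·♧?
???█♧█♠·?
??♢♠♢·♠♢?
??♧·♧♧♢♠?
??♠♧★·♢♧?
??·♧♧♧·♧?
??·♧·♢♧♧?
?????????
?????????

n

?????????
???♧♢♠·♧?
??·█♧█♠·?
??♢♠♢·♠♢?
??♧·★♧♢♠?
??♠♧··♢♧?
??·♧♧♧·♧?
??·♧·♢♧♧?
?????????

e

?????????
??♧♢♠·♧??
?·█♧█♠·??
?♢♠♢·♠♢??
?♧·♧★♢♠??
?♠♧··♢♧??
?·♧♧♧·♧??
?·♧·♢♧♧??
?????????

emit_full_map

?♧♢♠·♧
·█♧█♠·
♢♠♢·♠♢
♧·♧★♢♠
♠♧··♢♧
·♧♧♧·♧
·♧·♢♧♧

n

?????????
?????????
??♧♢♠·♧??
?·█♧█♠·??
?♢♠♢★♠♢??
?♧·♧♧♢♠??
?♠♧··♢♧??
?·♧♧♧·♧??
?·♧·♢♧♧??

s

?????????
??♧♢♠·♧??
?·█♧█♠·??
?♢♠♢·♠♢??
?♧·♧★♢♠??
?♠♧··♢♧??
?·♧♧♧·♧??
?·♧·♢♧♧??
?????????

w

?????????
???♧♢♠·♧?
??·█♧█♠·?
??♢♠♢·♠♢?
??♧·★♧♢♠?
??♠♧··♢♧?
??·♧♧♧·♧?
??·♧·♢♧♧?
?????????


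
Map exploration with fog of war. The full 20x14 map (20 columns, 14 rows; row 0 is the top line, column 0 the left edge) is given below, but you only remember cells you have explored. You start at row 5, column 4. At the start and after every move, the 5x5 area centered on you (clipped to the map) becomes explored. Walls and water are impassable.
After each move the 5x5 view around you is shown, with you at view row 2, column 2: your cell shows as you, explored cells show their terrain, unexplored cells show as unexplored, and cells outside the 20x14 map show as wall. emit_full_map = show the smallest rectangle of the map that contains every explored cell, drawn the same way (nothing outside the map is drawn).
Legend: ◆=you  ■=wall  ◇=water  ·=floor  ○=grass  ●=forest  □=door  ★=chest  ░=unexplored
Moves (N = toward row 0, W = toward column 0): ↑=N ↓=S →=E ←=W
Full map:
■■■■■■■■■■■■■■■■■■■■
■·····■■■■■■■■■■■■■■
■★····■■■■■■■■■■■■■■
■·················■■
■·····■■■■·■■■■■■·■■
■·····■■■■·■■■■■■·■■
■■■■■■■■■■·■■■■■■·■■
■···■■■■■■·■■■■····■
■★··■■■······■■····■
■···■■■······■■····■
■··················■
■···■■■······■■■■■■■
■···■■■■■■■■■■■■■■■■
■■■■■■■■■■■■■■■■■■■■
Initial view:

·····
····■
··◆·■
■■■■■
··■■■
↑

····■
·····
··◆·■
····■
■■■■■

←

★····
·····
··◆··
·····
■■■■■

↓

·····
·····
··◆··
■■■■■
···■■

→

·····
····■
··◆·■
■■■■■
··■■■

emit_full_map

★····■
······
·····■
···◆·■
■■■■■■
···■■■

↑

····■
·····
··◆·■
····■
■■■■■

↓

·····
····■
··◆·■
■■■■■
··■■■

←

·····
·····
··◆··
■■■■■
···■■


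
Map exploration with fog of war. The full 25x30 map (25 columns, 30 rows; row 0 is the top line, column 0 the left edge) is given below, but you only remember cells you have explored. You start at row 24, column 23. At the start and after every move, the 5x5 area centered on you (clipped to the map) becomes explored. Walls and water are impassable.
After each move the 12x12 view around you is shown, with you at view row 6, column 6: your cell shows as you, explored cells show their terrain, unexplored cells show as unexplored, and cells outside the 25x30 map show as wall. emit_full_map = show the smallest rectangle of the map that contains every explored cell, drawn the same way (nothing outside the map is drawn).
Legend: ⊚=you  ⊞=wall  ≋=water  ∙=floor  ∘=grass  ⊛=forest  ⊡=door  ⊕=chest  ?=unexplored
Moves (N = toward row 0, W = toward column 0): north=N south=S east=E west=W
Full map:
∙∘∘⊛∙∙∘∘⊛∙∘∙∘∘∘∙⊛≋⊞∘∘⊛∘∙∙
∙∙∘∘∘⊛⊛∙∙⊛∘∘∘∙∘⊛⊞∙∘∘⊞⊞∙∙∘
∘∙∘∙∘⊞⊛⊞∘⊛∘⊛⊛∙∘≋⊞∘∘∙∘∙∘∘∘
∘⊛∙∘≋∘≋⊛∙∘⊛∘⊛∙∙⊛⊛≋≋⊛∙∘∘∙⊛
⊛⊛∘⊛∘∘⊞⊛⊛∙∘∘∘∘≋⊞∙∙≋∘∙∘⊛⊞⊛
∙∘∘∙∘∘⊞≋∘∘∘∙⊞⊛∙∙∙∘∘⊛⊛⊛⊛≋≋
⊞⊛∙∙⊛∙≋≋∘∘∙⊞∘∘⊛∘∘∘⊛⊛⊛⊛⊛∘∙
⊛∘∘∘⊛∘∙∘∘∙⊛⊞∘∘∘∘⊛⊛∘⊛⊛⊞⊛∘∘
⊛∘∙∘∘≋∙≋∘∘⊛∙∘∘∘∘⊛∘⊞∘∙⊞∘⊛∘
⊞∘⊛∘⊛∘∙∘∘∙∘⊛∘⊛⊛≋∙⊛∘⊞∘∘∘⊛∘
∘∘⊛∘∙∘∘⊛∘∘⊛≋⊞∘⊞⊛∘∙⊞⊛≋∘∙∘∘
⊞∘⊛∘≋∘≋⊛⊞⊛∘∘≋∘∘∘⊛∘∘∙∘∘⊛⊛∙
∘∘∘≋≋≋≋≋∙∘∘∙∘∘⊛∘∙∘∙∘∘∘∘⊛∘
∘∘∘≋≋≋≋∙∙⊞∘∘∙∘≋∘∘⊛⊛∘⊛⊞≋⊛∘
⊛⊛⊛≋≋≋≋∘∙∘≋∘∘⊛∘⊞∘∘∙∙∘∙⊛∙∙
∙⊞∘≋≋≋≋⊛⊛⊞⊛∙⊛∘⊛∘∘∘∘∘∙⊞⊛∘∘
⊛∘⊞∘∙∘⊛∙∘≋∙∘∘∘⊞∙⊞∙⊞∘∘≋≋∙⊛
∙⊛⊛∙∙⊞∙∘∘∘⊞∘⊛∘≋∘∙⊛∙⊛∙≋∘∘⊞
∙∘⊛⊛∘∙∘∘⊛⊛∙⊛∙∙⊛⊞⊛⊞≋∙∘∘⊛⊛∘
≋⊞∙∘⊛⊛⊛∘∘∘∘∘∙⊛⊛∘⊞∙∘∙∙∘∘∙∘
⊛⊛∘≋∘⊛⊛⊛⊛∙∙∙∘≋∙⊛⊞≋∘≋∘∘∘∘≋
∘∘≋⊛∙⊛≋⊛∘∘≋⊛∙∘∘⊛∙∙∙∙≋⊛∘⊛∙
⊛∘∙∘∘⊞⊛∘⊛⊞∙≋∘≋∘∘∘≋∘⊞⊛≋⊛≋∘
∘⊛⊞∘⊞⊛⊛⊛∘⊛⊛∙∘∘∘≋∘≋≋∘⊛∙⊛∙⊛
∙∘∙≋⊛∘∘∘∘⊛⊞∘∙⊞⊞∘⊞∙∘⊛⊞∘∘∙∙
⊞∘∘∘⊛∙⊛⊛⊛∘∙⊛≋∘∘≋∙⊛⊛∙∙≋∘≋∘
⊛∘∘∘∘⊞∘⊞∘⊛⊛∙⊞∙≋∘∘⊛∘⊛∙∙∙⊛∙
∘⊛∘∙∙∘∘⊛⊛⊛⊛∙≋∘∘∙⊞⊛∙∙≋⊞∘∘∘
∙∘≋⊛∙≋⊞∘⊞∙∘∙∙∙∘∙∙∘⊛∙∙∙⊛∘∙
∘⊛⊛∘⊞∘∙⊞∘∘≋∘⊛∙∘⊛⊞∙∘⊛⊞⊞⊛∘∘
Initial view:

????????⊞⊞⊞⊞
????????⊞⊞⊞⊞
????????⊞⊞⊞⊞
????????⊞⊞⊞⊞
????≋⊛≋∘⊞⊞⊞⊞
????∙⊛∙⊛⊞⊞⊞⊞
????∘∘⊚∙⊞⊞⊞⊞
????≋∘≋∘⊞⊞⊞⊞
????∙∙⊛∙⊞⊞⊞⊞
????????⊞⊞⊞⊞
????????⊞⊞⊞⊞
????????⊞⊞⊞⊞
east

???????⊞⊞⊞⊞⊞
???????⊞⊞⊞⊞⊞
???????⊞⊞⊞⊞⊞
???????⊞⊞⊞⊞⊞
???≋⊛≋∘⊞⊞⊞⊞⊞
???∙⊛∙⊛⊞⊞⊞⊞⊞
???∘∘∙⊚⊞⊞⊞⊞⊞
???≋∘≋∘⊞⊞⊞⊞⊞
???∙∙⊛∙⊞⊞⊞⊞⊞
???????⊞⊞⊞⊞⊞
???????⊞⊞⊞⊞⊞
???????⊞⊞⊞⊞⊞

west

????????⊞⊞⊞⊞
????????⊞⊞⊞⊞
????????⊞⊞⊞⊞
????????⊞⊞⊞⊞
????≋⊛≋∘⊞⊞⊞⊞
????∙⊛∙⊛⊞⊞⊞⊞
????∘∘⊚∙⊞⊞⊞⊞
????≋∘≋∘⊞⊞⊞⊞
????∙∙⊛∙⊞⊞⊞⊞
????????⊞⊞⊞⊞
????????⊞⊞⊞⊞
????????⊞⊞⊞⊞

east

???????⊞⊞⊞⊞⊞
???????⊞⊞⊞⊞⊞
???????⊞⊞⊞⊞⊞
???????⊞⊞⊞⊞⊞
???≋⊛≋∘⊞⊞⊞⊞⊞
???∙⊛∙⊛⊞⊞⊞⊞⊞
???∘∘∙⊚⊞⊞⊞⊞⊞
???≋∘≋∘⊞⊞⊞⊞⊞
???∙∙⊛∙⊞⊞⊞⊞⊞
???????⊞⊞⊞⊞⊞
???????⊞⊞⊞⊞⊞
???????⊞⊞⊞⊞⊞

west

????????⊞⊞⊞⊞
????????⊞⊞⊞⊞
????????⊞⊞⊞⊞
????????⊞⊞⊞⊞
????≋⊛≋∘⊞⊞⊞⊞
????∙⊛∙⊛⊞⊞⊞⊞
????∘∘⊚∙⊞⊞⊞⊞
????≋∘≋∘⊞⊞⊞⊞
????∙∙⊛∙⊞⊞⊞⊞
????????⊞⊞⊞⊞
????????⊞⊞⊞⊞
????????⊞⊞⊞⊞

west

?????????⊞⊞⊞
?????????⊞⊞⊞
?????????⊞⊞⊞
?????????⊞⊞⊞
????⊛≋⊛≋∘⊞⊞⊞
????⊛∙⊛∙⊛⊞⊞⊞
????⊞∘⊚∙∙⊞⊞⊞
????∙≋∘≋∘⊞⊞⊞
????∙∙∙⊛∙⊞⊞⊞
?????????⊞⊞⊞
?????????⊞⊞⊞
?????????⊞⊞⊞

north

?????????⊞⊞⊞
?????????⊞⊞⊞
?????????⊞⊞⊞
?????????⊞⊞⊞
????≋⊛∘⊛∙⊞⊞⊞
????⊛≋⊛≋∘⊞⊞⊞
????⊛∙⊚∙⊛⊞⊞⊞
????⊞∘∘∙∙⊞⊞⊞
????∙≋∘≋∘⊞⊞⊞
????∙∙∙⊛∙⊞⊞⊞
?????????⊞⊞⊞
?????????⊞⊞⊞

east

????????⊞⊞⊞⊞
????????⊞⊞⊞⊞
????????⊞⊞⊞⊞
????????⊞⊞⊞⊞
???≋⊛∘⊛∙⊞⊞⊞⊞
???⊛≋⊛≋∘⊞⊞⊞⊞
???⊛∙⊛⊚⊛⊞⊞⊞⊞
???⊞∘∘∙∙⊞⊞⊞⊞
???∙≋∘≋∘⊞⊞⊞⊞
???∙∙∙⊛∙⊞⊞⊞⊞
????????⊞⊞⊞⊞
????????⊞⊞⊞⊞

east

???????⊞⊞⊞⊞⊞
???????⊞⊞⊞⊞⊞
???????⊞⊞⊞⊞⊞
???????⊞⊞⊞⊞⊞
??≋⊛∘⊛∙⊞⊞⊞⊞⊞
??⊛≋⊛≋∘⊞⊞⊞⊞⊞
??⊛∙⊛∙⊚⊞⊞⊞⊞⊞
??⊞∘∘∙∙⊞⊞⊞⊞⊞
??∙≋∘≋∘⊞⊞⊞⊞⊞
??∙∙∙⊛∙⊞⊞⊞⊞⊞
???????⊞⊞⊞⊞⊞
???????⊞⊞⊞⊞⊞

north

???????⊞⊞⊞⊞⊞
???????⊞⊞⊞⊞⊞
???????⊞⊞⊞⊞⊞
???????⊞⊞⊞⊞⊞
????∘∘≋⊞⊞⊞⊞⊞
??≋⊛∘⊛∙⊞⊞⊞⊞⊞
??⊛≋⊛≋⊚⊞⊞⊞⊞⊞
??⊛∙⊛∙⊛⊞⊞⊞⊞⊞
??⊞∘∘∙∙⊞⊞⊞⊞⊞
??∙≋∘≋∘⊞⊞⊞⊞⊞
??∙∙∙⊛∙⊞⊞⊞⊞⊞
???????⊞⊞⊞⊞⊞

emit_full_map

??∘∘≋
≋⊛∘⊛∙
⊛≋⊛≋⊚
⊛∙⊛∙⊛
⊞∘∘∙∙
∙≋∘≋∘
∙∙∙⊛∙

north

???????⊞⊞⊞⊞⊞
???????⊞⊞⊞⊞⊞
???????⊞⊞⊞⊞⊞
???????⊞⊞⊞⊞⊞
????∘∙∘⊞⊞⊞⊞⊞
????∘∘≋⊞⊞⊞⊞⊞
??≋⊛∘⊛⊚⊞⊞⊞⊞⊞
??⊛≋⊛≋∘⊞⊞⊞⊞⊞
??⊛∙⊛∙⊛⊞⊞⊞⊞⊞
??⊞∘∘∙∙⊞⊞⊞⊞⊞
??∙≋∘≋∘⊞⊞⊞⊞⊞
??∙∙∙⊛∙⊞⊞⊞⊞⊞

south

???????⊞⊞⊞⊞⊞
???????⊞⊞⊞⊞⊞
???????⊞⊞⊞⊞⊞
????∘∙∘⊞⊞⊞⊞⊞
????∘∘≋⊞⊞⊞⊞⊞
??≋⊛∘⊛∙⊞⊞⊞⊞⊞
??⊛≋⊛≋⊚⊞⊞⊞⊞⊞
??⊛∙⊛∙⊛⊞⊞⊞⊞⊞
??⊞∘∘∙∙⊞⊞⊞⊞⊞
??∙≋∘≋∘⊞⊞⊞⊞⊞
??∙∙∙⊛∙⊞⊞⊞⊞⊞
???????⊞⊞⊞⊞⊞

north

???????⊞⊞⊞⊞⊞
???????⊞⊞⊞⊞⊞
???????⊞⊞⊞⊞⊞
???????⊞⊞⊞⊞⊞
????∘∙∘⊞⊞⊞⊞⊞
????∘∘≋⊞⊞⊞⊞⊞
??≋⊛∘⊛⊚⊞⊞⊞⊞⊞
??⊛≋⊛≋∘⊞⊞⊞⊞⊞
??⊛∙⊛∙⊛⊞⊞⊞⊞⊞
??⊞∘∘∙∙⊞⊞⊞⊞⊞
??∙≋∘≋∘⊞⊞⊞⊞⊞
??∙∙∙⊛∙⊞⊞⊞⊞⊞

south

???????⊞⊞⊞⊞⊞
???????⊞⊞⊞⊞⊞
???????⊞⊞⊞⊞⊞
????∘∙∘⊞⊞⊞⊞⊞
????∘∘≋⊞⊞⊞⊞⊞
??≋⊛∘⊛∙⊞⊞⊞⊞⊞
??⊛≋⊛≋⊚⊞⊞⊞⊞⊞
??⊛∙⊛∙⊛⊞⊞⊞⊞⊞
??⊞∘∘∙∙⊞⊞⊞⊞⊞
??∙≋∘≋∘⊞⊞⊞⊞⊞
??∙∙∙⊛∙⊞⊞⊞⊞⊞
???????⊞⊞⊞⊞⊞

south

???????⊞⊞⊞⊞⊞
???????⊞⊞⊞⊞⊞
????∘∙∘⊞⊞⊞⊞⊞
????∘∘≋⊞⊞⊞⊞⊞
??≋⊛∘⊛∙⊞⊞⊞⊞⊞
??⊛≋⊛≋∘⊞⊞⊞⊞⊞
??⊛∙⊛∙⊚⊞⊞⊞⊞⊞
??⊞∘∘∙∙⊞⊞⊞⊞⊞
??∙≋∘≋∘⊞⊞⊞⊞⊞
??∙∙∙⊛∙⊞⊞⊞⊞⊞
???????⊞⊞⊞⊞⊞
???????⊞⊞⊞⊞⊞

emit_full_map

??∘∙∘
??∘∘≋
≋⊛∘⊛∙
⊛≋⊛≋∘
⊛∙⊛∙⊚
⊞∘∘∙∙
∙≋∘≋∘
∙∙∙⊛∙

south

???????⊞⊞⊞⊞⊞
????∘∙∘⊞⊞⊞⊞⊞
????∘∘≋⊞⊞⊞⊞⊞
??≋⊛∘⊛∙⊞⊞⊞⊞⊞
??⊛≋⊛≋∘⊞⊞⊞⊞⊞
??⊛∙⊛∙⊛⊞⊞⊞⊞⊞
??⊞∘∘∙⊚⊞⊞⊞⊞⊞
??∙≋∘≋∘⊞⊞⊞⊞⊞
??∙∙∙⊛∙⊞⊞⊞⊞⊞
???????⊞⊞⊞⊞⊞
???????⊞⊞⊞⊞⊞
???????⊞⊞⊞⊞⊞

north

???????⊞⊞⊞⊞⊞
???????⊞⊞⊞⊞⊞
????∘∙∘⊞⊞⊞⊞⊞
????∘∘≋⊞⊞⊞⊞⊞
??≋⊛∘⊛∙⊞⊞⊞⊞⊞
??⊛≋⊛≋∘⊞⊞⊞⊞⊞
??⊛∙⊛∙⊚⊞⊞⊞⊞⊞
??⊞∘∘∙∙⊞⊞⊞⊞⊞
??∙≋∘≋∘⊞⊞⊞⊞⊞
??∙∙∙⊛∙⊞⊞⊞⊞⊞
???????⊞⊞⊞⊞⊞
???????⊞⊞⊞⊞⊞


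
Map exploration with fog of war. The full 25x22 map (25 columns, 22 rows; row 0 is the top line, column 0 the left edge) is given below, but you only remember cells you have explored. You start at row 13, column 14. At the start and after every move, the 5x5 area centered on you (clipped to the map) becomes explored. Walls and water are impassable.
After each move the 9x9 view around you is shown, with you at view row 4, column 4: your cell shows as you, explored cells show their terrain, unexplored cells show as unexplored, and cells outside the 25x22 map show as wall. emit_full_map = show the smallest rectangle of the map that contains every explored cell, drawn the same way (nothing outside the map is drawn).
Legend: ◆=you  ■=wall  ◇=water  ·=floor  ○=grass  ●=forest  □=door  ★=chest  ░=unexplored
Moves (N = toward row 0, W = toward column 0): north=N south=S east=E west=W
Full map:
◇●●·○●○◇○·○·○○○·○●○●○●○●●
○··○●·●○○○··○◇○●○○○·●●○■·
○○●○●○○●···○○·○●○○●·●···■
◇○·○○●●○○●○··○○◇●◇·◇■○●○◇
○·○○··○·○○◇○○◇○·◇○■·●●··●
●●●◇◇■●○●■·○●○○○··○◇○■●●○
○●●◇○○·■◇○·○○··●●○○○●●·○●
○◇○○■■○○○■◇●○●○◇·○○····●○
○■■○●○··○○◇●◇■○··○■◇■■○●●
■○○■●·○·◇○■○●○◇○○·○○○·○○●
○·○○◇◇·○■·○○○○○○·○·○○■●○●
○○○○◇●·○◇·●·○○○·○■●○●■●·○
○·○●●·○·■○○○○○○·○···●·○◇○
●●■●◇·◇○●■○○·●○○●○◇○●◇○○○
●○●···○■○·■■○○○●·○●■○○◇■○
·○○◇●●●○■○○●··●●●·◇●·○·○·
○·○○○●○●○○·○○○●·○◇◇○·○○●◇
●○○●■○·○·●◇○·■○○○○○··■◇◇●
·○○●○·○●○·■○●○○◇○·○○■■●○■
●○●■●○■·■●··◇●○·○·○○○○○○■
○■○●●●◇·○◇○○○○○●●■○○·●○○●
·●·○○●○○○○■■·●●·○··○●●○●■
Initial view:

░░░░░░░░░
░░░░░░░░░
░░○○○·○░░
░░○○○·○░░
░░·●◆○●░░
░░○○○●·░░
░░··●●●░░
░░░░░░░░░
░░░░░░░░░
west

░░░░░░░░░
░░░░░░░░░
░░·○○○·○░
░░○○○○·○░
░░○·◆○○●░
░░■○○○●·░
░░●··●●●░
░░░░░░░░░
░░░░░░░░░

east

░░░░░░░░░
░░░░░░░░░
░·○○○·○░░
░○○○○·○░░
░○·●◆○●░░
░■○○○●·░░
░●··●●●░░
░░░░░░░░░
░░░░░░░░░

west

░░░░░░░░░
░░░░░░░░░
░░·○○○·○░
░░○○○○·○░
░░○·◆○○●░
░░■○○○●·░
░░●··●●●░
░░░░░░░░░
░░░░░░░░░

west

░░░░░░░░░
░░░░░░░░░
░░●·○○○·○
░░○○○○○·○
░░○○◆●○○●
░░■■○○○●·
░░○●··●●●
░░░░░░░░░
░░░░░░░░░

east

░░░░░░░░░
░░░░░░░░░
░●·○○○·○░
░○○○○○·○░
░○○·◆○○●░
░■■○○○●·░
░○●··●●●░
░░░░░░░░░
░░░░░░░░░

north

░░░░░░░░░
░░░░░░░░░
░░○○○○○░░
░●·○○○·○░
░○○○◆○·○░
░○○·●○○●░
░■■○○○●·░
░○●··●●●░
░░░░░░░░░

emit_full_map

░○○○○○░
●·○○○·○
○○○◆○·○
○○·●○○●
■■○○○●·
○●··●●●

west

░░░░░░░░░
░░░░░░░░░
░░○○○○○○░
░░●·○○○·○
░░○○◆○○·○
░░○○·●○○●
░░■■○○○●·
░░○●··●●●
░░░░░░░░░

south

░░░░░░░░░
░░○○○○○○░
░░●·○○○·○
░░○○○○○·○
░░○○◆●○○●
░░■■○○○●·
░░○●··●●●
░░░░░░░░░
░░░░░░░░░

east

░░░░░░░░░
░○○○○○○░░
░●·○○○·○░
░○○○○○·○░
░○○·◆○○●░
░■■○○○●·░
░○●··●●●░
░░░░░░░░░
░░░░░░░░░

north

░░░░░░░░░
░░░░░░░░░
░○○○○○○░░
░●·○○○·○░
░○○○◆○·○░
░○○·●○○●░
░■■○○○●·░
░○●··●●●░
░░░░░░░░░

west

░░░░░░░░░
░░░░░░░░░
░░○○○○○○░
░░●·○○○·○
░░○○◆○○·○
░░○○·●○○●
░░■■○○○●·
░░○●··●●●
░░░░░░░░░

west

░░░░░░░░░
░░░░░░░░░
░░·○○○○○○
░░·●·○○○·
░░○○◆○○○·
░░■○○·●○○
░░·■■○○○●
░░░○●··●●
░░░░░░░░░

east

░░░░░░░░░
░░░░░░░░░
░·○○○○○○░
░·●·○○○·○
░○○○◆○○·○
░■○○·●○○●
░·■■○○○●·
░░○●··●●●
░░░░░░░░░

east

░░░░░░░░░
░░░░░░░░░
·○○○○○○░░
·●·○○○·○░
○○○○◆○·○░
■○○·●○○●░
·■■○○○●·░
░○●··●●●░
░░░░░░░░░

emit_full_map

·○○○○○○░
·●·○○○·○
○○○○◆○·○
■○○·●○○●
·■■○○○●·
░○●··●●●

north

░░░░░░░░░
░░░░░░░░░
░░○●○◇○░░
·○○○○○○░░
·●·○◆○·○░
○○○○○○·○░
■○○·●○○●░
·■■○○○●·░
░○●··●●●░

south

░░░░░░░░░
░░○●○◇○░░
·○○○○○○░░
·●·○○○·○░
○○○○◆○·○░
■○○·●○○●░
·■■○○○●·░
░○●··●●●░
░░░░░░░░░

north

░░░░░░░░░
░░░░░░░░░
░░○●○◇○░░
·○○○○○○░░
·●·○◆○·○░
○○○○○○·○░
■○○·●○○●░
·■■○○○●·░
░○●··●●●░

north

░░░░░░░░░
░░░░░░░░░
░░●◇■○·░░
░░○●○◇○░░
·○○○◆○○░░
·●·○○○·○░
○○○○○○·○░
■○○·●○○●░
·■■○○○●·░

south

░░░░░░░░░
░░●◇■○·░░
░░○●○◇○░░
·○○○○○○░░
·●·○◆○·○░
○○○○○○·○░
■○○·●○○●░
·■■○○○●·░
░○●··●●●░

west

░░░░░░░░░
░░░●◇■○·░
░░■○●○◇○░
░·○○○○○○░
░·●·◆○○·○
░○○○○○○·○
░■○○·●○○●
░·■■○○○●·
░░○●··●●●

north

░░░░░░░░░
░░░░░░░░░
░░◇●◇■○·░
░░■○●○◇○░
░·○○◆○○○░
░·●·○○○·○
░○○○○○○·○
░■○○·●○○●
░·■■○○○●·

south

░░░░░░░░░
░░◇●◇■○·░
░░■○●○◇○░
░·○○○○○○░
░·●·◆○○·○
░○○○○○○·○
░■○○·●○○●
░·■■○○○●·
░░○●··●●●

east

░░░░░░░░░
░◇●◇■○·░░
░■○●○◇○░░
·○○○○○○░░
·●·○◆○·○░
○○○○○○·○░
■○○·●○○●░
·■■○○○●·░
░○●··●●●░

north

░░░░░░░░░
░░░░░░░░░
░◇●◇■○·░░
░■○●○◇○░░
·○○○◆○○░░
·●·○○○·○░
○○○○○○·○░
■○○·●○○●░
·■■○○○●·░

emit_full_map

░◇●◇■○·░
░■○●○◇○░
·○○○◆○○░
·●·○○○·○
○○○○○○·○
■○○·●○○●
·■■○○○●·
░○●··●●●


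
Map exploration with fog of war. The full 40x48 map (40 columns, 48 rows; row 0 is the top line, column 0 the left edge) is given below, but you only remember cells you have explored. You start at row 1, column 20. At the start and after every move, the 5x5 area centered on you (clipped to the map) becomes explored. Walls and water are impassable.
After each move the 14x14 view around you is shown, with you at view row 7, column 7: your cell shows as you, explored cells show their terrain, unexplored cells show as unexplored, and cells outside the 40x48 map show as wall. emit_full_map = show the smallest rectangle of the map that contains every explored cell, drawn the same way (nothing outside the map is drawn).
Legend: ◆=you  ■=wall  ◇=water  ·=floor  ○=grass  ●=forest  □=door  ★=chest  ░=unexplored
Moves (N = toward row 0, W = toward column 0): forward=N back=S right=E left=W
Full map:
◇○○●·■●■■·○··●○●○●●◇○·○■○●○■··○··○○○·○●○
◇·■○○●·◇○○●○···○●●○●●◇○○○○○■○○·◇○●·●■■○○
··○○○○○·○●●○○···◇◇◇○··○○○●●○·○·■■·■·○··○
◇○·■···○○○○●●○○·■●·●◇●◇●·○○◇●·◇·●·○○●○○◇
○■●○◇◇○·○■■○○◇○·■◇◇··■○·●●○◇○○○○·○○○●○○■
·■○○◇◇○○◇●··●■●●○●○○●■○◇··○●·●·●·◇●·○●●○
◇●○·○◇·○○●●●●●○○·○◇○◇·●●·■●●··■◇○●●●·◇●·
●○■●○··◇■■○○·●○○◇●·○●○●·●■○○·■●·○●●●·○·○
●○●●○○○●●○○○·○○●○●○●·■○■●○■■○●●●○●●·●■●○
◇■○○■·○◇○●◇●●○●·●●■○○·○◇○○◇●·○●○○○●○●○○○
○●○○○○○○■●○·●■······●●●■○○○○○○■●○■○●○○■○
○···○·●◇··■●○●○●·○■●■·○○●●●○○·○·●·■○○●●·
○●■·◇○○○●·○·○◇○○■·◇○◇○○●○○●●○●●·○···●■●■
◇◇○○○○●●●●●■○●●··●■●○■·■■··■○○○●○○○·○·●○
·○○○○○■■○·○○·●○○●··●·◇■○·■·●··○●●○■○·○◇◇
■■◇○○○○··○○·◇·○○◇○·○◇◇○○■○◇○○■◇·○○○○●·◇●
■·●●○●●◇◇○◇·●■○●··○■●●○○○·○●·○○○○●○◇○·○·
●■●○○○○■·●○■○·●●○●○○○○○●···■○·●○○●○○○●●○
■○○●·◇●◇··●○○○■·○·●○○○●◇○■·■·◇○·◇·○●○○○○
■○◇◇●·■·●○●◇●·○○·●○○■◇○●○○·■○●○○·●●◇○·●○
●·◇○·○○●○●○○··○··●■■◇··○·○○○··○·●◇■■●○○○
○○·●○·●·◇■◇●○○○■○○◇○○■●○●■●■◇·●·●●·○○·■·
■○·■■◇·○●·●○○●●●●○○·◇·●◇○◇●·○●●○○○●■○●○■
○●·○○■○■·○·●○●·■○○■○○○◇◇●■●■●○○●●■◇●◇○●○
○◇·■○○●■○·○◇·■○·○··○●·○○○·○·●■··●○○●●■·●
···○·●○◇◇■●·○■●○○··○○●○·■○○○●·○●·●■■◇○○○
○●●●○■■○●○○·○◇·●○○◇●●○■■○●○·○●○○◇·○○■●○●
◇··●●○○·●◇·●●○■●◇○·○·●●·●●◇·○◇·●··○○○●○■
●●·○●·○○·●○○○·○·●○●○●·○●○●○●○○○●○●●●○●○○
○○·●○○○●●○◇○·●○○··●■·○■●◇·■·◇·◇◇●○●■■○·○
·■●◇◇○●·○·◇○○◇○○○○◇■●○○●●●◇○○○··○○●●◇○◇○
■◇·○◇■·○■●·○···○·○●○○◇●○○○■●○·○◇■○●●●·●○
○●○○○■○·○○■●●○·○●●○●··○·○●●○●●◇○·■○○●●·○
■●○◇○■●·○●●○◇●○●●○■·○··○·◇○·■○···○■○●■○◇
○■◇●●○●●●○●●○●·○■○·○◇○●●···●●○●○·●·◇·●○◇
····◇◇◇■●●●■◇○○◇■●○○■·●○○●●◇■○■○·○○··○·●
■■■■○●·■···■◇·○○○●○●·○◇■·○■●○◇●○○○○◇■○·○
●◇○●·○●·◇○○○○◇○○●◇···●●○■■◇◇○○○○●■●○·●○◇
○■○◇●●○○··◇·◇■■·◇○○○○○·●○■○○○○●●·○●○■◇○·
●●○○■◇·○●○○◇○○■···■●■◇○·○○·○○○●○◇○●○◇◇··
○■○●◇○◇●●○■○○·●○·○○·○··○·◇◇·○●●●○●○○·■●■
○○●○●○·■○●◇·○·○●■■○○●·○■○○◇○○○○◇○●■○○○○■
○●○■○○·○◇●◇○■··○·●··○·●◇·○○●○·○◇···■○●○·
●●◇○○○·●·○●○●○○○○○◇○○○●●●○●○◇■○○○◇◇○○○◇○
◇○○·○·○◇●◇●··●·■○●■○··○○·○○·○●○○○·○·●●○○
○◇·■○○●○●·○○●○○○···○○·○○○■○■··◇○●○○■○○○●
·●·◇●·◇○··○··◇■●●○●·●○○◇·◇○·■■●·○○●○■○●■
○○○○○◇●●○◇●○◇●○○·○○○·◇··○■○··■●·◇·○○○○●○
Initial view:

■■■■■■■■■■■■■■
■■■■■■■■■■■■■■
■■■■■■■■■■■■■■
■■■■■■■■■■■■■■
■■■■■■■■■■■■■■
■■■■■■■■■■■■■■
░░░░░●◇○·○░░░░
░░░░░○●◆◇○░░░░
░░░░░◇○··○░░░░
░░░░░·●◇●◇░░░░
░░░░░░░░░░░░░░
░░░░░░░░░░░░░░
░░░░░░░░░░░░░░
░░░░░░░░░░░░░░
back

■■■■■■■■■■■■■■
■■■■■■■■■■■■■■
■■■■■■■■■■■■■■
■■■■■■■■■■■■■■
■■■■■■■■■■■■■■
░░░░░●◇○·○░░░░
░░░░░○●●◇○░░░░
░░░░░◇○◆·○░░░░
░░░░░·●◇●◇░░░░
░░░░░◇··■○░░░░
░░░░░░░░░░░░░░
░░░░░░░░░░░░░░
░░░░░░░░░░░░░░
░░░░░░░░░░░░░░

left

■■■■■■■■■■■■■■
■■■■■■■■■■■■■■
■■■■■■■■■■■■■■
■■■■■■■■■■■■■■
■■■■■■■■■■■■■■
░░░░░●●◇○·○░░░
░░░░░●○●●◇○░░░
░░░░░◇◇◆··○░░░
░░░░░●·●◇●◇░░░
░░░░░◇◇··■○░░░
░░░░░░░░░░░░░░
░░░░░░░░░░░░░░
░░░░░░░░░░░░░░
░░░░░░░░░░░░░░

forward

■■■■■■■■■■■■■■
■■■■■■■■■■■■■■
■■■■■■■■■■■■■■
■■■■■■■■■■■■■■
■■■■■■■■■■■■■■
■■■■■■■■■■■■■■
░░░░░●●◇○·○░░░
░░░░░●○◆●◇○░░░
░░░░░◇◇○··○░░░
░░░░░●·●◇●◇░░░
░░░░░◇◇··■○░░░
░░░░░░░░░░░░░░
░░░░░░░░░░░░░░
░░░░░░░░░░░░░░

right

■■■■■■■■■■■■■■
■■■■■■■■■■■■■■
■■■■■■■■■■■■■■
■■■■■■■■■■■■■■
■■■■■■■■■■■■■■
■■■■■■■■■■■■■■
░░░░●●◇○·○░░░░
░░░░●○●◆◇○░░░░
░░░░◇◇○··○░░░░
░░░░●·●◇●◇░░░░
░░░░◇◇··■○░░░░
░░░░░░░░░░░░░░
░░░░░░░░░░░░░░
░░░░░░░░░░░░░░

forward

■■■■■■■■■■■■■■
■■■■■■■■■■■■■■
■■■■■■■■■■■■■■
■■■■■■■■■■■■■■
■■■■■■■■■■■■■■
■■■■■■■■■■■■■■
■■■■■■■■■■■■■■
░░░░●●◇◆·○░░░░
░░░░●○●●◇○░░░░
░░░░◇◇○··○░░░░
░░░░●·●◇●◇░░░░
░░░░◇◇··■○░░░░
░░░░░░░░░░░░░░
░░░░░░░░░░░░░░

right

■■■■■■■■■■■■■■
■■■■■■■■■■■■■■
■■■■■■■■■■■■■■
■■■■■■■■■■■■■■
■■■■■■■■■■■■■■
■■■■■■■■■■■■■■
■■■■■■■■■■■■■■
░░░●●◇○◆○■░░░░
░░░●○●●◇○○░░░░
░░░◇◇○··○○░░░░
░░░●·●◇●◇░░░░░
░░░◇◇··■○░░░░░
░░░░░░░░░░░░░░
░░░░░░░░░░░░░░

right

■■■■■■■■■■■■■■
■■■■■■■■■■■■■■
■■■■■■■■■■■■■■
■■■■■■■■■■■■■■
■■■■■■■■■■■■■■
■■■■■■■■■■■■■■
■■■■■■■■■■■■■■
░░●●◇○·◆■○░░░░
░░●○●●◇○○○░░░░
░░◇◇○··○○○░░░░
░░●·●◇●◇░░░░░░
░░◇◇··■○░░░░░░
░░░░░░░░░░░░░░
░░░░░░░░░░░░░░

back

■■■■■■■■■■■■■■
■■■■■■■■■■■■■■
■■■■■■■■■■■■■■
■■■■■■■■■■■■■■
■■■■■■■■■■■■■■
■■■■■■■■■■■■■■
░░●●◇○·○■○░░░░
░░●○●●◇◆○○░░░░
░░◇◇○··○○○░░░░
░░●·●◇●◇●·░░░░
░░◇◇··■○░░░░░░
░░░░░░░░░░░░░░
░░░░░░░░░░░░░░
░░░░░░░░░░░░░░

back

■■■■■■■■■■■■■■
■■■■■■■■■■■■■■
■■■■■■■■■■■■■■
■■■■■■■■■■■■■■
■■■■■■■■■■■■■■
░░●●◇○·○■○░░░░
░░●○●●◇○○○░░░░
░░◇◇○··◆○○░░░░
░░●·●◇●◇●·░░░░
░░◇◇··■○·●░░░░
░░░░░░░░░░░░░░
░░░░░░░░░░░░░░
░░░░░░░░░░░░░░
░░░░░░░░░░░░░░

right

■■■■■■■■■■■■■■
■■■■■■■■■■■■■■
■■■■■■■■■■■■■■
■■■■■■■■■■■■■■
■■■■■■■■■■■■■■
░●●◇○·○■○●░░░░
░●○●●◇○○○○░░░░
░◇◇○··○◆○●░░░░
░●·●◇●◇●·○░░░░
░◇◇··■○·●●░░░░
░░░░░░░░░░░░░░
░░░░░░░░░░░░░░
░░░░░░░░░░░░░░
░░░░░░░░░░░░░░

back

■■■■■■■■■■■■■■
■■■■■■■■■■■■■■
■■■■■■■■■■■■■■
■■■■■■■■■■■■■■
░●●◇○·○■○●░░░░
░●○●●◇○○○○░░░░
░◇◇○··○○○●░░░░
░●·●◇●◇◆·○░░░░
░◇◇··■○·●●░░░░
░░░░░■○◇··░░░░
░░░░░░░░░░░░░░
░░░░░░░░░░░░░░
░░░░░░░░░░░░░░
░░░░░░░░░░░░░░

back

■■■■■■■■■■■■■■
■■■■■■■■■■■■■■
■■■■■■■■■■■■■■
░●●◇○·○■○●░░░░
░●○●●◇○○○○░░░░
░◇◇○··○○○●░░░░
░●·●◇●◇●·○░░░░
░◇◇··■○◆●●░░░░
░░░░░■○◇··░░░░
░░░░░·●●·■░░░░
░░░░░░░░░░░░░░
░░░░░░░░░░░░░░
░░░░░░░░░░░░░░
░░░░░░░░░░░░░░

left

■■■■■■■■■■■■■■
■■■■■■■■■■■■■■
■■■■■■■■■■■■■■
░░●●◇○·○■○●░░░
░░●○●●◇○○○○░░░
░░◇◇○··○○○●░░░
░░●·●◇●◇●·○░░░
░░◇◇··■◆·●●░░░
░░░░░●■○◇··░░░
░░░░░◇·●●·■░░░
░░░░░░░░░░░░░░
░░░░░░░░░░░░░░
░░░░░░░░░░░░░░
░░░░░░░░░░░░░░

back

■■■■■■■■■■■■■■
■■■■■■■■■■■■■■
░░●●◇○·○■○●░░░
░░●○●●◇○○○○░░░
░░◇◇○··○○○●░░░
░░●·●◇●◇●·○░░░
░░◇◇··■○·●●░░░
░░░░░●■◆◇··░░░
░░░░░◇·●●·■░░░
░░░░░●○●·●░░░░
░░░░░░░░░░░░░░
░░░░░░░░░░░░░░
░░░░░░░░░░░░░░
░░░░░░░░░░░░░░

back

■■■■■■■■■■■■■■
░░●●◇○·○■○●░░░
░░●○●●◇○○○○░░░
░░◇◇○··○○○●░░░
░░●·●◇●◇●·○░░░
░░◇◇··■○·●●░░░
░░░░░●■○◇··░░░
░░░░░◇·◆●·■░░░
░░░░░●○●·●░░░░
░░░░░·■○■●░░░░
░░░░░░░░░░░░░░
░░░░░░░░░░░░░░
░░░░░░░░░░░░░░
░░░░░░░░░░░░░░

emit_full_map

●●◇○·○■○●
●○●●◇○○○○
◇◇○··○○○●
●·●◇●◇●·○
◇◇··■○·●●
░░░●■○◇··
░░░◇·◆●·■
░░░●○●·●░
░░░·■○■●░
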